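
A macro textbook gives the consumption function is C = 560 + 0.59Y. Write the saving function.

S = Y − C = Y − (560 + 0.59Y) = -560 + (1 − 0.59)Y

S = -560 + 0.41Y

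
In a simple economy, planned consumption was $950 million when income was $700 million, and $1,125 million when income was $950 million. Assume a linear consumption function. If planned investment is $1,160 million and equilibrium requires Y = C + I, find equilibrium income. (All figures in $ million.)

Y = 5400

MPC = (1125 − 950)/(950 − 700) = 175/250 = 0.7
a = 950 − 0.7(700) = 460
Equilibrium: Y = 460 + 0.7Y + 1160
0.3Y = 1620, so Y = 1620/0.3 = 5400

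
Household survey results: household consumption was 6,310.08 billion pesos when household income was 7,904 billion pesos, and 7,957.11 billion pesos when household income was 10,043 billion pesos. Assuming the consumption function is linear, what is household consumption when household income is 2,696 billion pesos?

C = 2299.92

MPC = (7957.11 − 6310.08)/(10043 − 7904) = 1647.03/2139 = 0.77
a = 6310.08 − 0.77(7904) = 6310.08 − 6086.08 = 224
C = 224 + 0.77(2696) = 224 + 2075.92 = 2299.92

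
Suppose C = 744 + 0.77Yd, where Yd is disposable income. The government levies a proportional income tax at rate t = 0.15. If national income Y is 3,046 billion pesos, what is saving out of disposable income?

S = -148.507

Yd = (1 − 0.15)(3046) = 0.85(3046) = 2589.1
C = 744 + 0.77(2589.1) = 744 + 1993.607 = 2737.607
S = Yd − C = 2589.1 − 2737.607 = -148.507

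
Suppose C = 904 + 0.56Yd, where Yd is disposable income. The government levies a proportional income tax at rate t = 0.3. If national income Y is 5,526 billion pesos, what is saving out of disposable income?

S = 798.008

Yd = (1 − 0.3)(5526) = 0.7(5526) = 3868.2
C = 904 + 0.56(3868.2) = 904 + 2166.192 = 3070.192
S = Yd − C = 3868.2 − 3070.192 = 798.008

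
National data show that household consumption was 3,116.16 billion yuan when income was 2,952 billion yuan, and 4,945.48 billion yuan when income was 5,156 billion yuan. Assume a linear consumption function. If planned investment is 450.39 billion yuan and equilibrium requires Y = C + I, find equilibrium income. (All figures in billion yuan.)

MPC = (4945.48 − 3116.16)/(5156 − 2952) = 1829.32/2204 = 0.83
a = 3116.16 − 0.83(2952) = 666
Equilibrium: Y = 666 + 0.83Y + 450.39
0.17Y = 1116.39, so Y = 1116.39/0.17 = 6567

Y = 6567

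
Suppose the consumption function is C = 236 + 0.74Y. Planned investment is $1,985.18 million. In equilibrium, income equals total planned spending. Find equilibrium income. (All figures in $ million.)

Y = C + I = 236 + 0.74Y + 1985.18
Y − 0.74Y = 2221.18
0.26Y = 2221.18, so Y = 2221.18/0.26 = 8543

Y = 8543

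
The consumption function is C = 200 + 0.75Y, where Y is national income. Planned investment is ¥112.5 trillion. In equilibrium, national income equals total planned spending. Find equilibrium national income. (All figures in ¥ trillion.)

Y = C + I = 200 + 0.75Y + 112.5
Y − 0.75Y = 312.5
0.25Y = 312.5, so Y = 312.5/0.25 = 1250

Y = 1250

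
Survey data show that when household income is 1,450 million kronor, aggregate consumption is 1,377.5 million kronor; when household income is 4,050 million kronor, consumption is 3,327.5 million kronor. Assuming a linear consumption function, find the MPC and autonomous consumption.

MPC = 0.75; a = 290

MPC = ΔC/ΔY = (3327.5 − 1377.5)/(4050 − 1450) = 1950/2600 = 0.75
a = C − MPC·Y = 1377.5 − 0.75(1450) = 1377.5 − 1087.5 = 290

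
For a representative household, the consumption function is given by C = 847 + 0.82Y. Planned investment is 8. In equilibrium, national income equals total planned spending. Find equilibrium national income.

Y = 4750

Y = C + I = 847 + 0.82Y + 8
Y − 0.82Y = 855
0.18Y = 855, so Y = 855/0.18 = 4750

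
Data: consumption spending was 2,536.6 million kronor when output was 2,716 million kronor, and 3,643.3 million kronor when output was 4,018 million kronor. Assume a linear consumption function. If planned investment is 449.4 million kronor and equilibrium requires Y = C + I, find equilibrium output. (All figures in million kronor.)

Y = 4516

MPC = (3643.3 − 2536.6)/(4018 − 2716) = 1106.7/1302 = 0.85
a = 2536.6 − 0.85(2716) = 228
Equilibrium: Y = 228 + 0.85Y + 449.4
0.15Y = 677.4, so Y = 677.4/0.15 = 4516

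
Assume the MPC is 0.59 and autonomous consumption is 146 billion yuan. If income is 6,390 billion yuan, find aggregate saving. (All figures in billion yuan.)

C = 146 + 0.59(6390) = 146 + 3770.1 = 3916.1
S = Y − C = 6390 − 3916.1 = 2473.9

S = 2473.9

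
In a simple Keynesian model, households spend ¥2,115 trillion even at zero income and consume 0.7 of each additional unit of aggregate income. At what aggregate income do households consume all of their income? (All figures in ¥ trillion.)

At break-even, C = Y: 2115 + 0.7Y = Y
0.3Y = 2115, so Y = 2115/0.3 = 7050

Y = 7050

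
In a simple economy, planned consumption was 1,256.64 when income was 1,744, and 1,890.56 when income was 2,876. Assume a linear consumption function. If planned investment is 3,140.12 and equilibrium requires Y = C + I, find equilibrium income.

MPC = (1890.56 − 1256.64)/(2876 − 1744) = 633.92/1132 = 0.56
a = 1256.64 − 0.56(1744) = 280
Equilibrium: Y = 280 + 0.56Y + 3140.12
0.44Y = 3420.12, so Y = 3420.12/0.44 = 7773

Y = 7773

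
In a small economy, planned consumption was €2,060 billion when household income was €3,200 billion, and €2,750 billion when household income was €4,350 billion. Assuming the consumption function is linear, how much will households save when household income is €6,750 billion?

S = 2560

MPC = (2750 − 2060)/(4350 − 3200) = 690/1150 = 0.6
a = 2060 − 0.6(3200) = 2060 − 1920 = 140
C = 140 + 0.6(6750) = 4190
S = 6750 − 4190 = 2560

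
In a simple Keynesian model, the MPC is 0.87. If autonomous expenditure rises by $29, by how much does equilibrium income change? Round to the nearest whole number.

ΔY ≈ 223

The multiplier is 1/(1 − MPC) = 1/0.13.
ΔY = 29/0.13 = 223.08 ≈ 223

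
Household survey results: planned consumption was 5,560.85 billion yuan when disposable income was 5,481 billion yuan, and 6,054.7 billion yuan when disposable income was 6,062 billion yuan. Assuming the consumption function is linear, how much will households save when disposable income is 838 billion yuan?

S = -776.3

MPC = (6054.7 − 5560.85)/(6062 − 5481) = 493.85/581 = 0.85
a = 5560.85 − 0.85(5481) = 5560.85 − 4658.85 = 902
C = 902 + 0.85(838) = 1614.3
S = 838 − 1614.3 = -776.3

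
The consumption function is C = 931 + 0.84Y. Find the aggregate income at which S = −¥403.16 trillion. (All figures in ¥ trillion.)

S = Y − C = -931 + 0.16Y
-931 + 0.16Y = -403.16, so 0.16Y = 527.84 and Y = 3299

Y = 3299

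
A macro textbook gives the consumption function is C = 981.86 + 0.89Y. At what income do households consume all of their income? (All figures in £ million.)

At break-even, C = Y: 981.86 + 0.89Y = Y
0.11Y = 981.86, so Y = 981.86/0.11 = 8926

Y = 8926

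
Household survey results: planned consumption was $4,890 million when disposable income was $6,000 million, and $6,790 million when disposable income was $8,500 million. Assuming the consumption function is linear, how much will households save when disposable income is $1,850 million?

MPC = (6790 − 4890)/(8500 − 6000) = 1900/2500 = 0.76
a = 4890 − 0.76(6000) = 4890 − 4560 = 330
C = 330 + 0.76(1850) = 1736
S = 1850 − 1736 = 114

S = 114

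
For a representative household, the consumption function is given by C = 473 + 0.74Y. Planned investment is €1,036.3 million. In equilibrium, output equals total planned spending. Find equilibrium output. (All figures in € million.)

Y = 5805

Y = C + I = 473 + 0.74Y + 1036.3
Y − 0.74Y = 1509.3
0.26Y = 1509.3, so Y = 1509.3/0.26 = 5805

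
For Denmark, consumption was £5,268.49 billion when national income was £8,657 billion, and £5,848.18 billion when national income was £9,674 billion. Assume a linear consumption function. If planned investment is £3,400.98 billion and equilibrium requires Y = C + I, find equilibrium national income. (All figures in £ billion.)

Y = 8686

MPC = (5848.18 − 5268.49)/(9674 − 8657) = 579.69/1017 = 0.57
a = 5268.49 − 0.57(8657) = 334
Equilibrium: Y = 334 + 0.57Y + 3400.98
0.43Y = 3734.98, so Y = 3734.98/0.43 = 8686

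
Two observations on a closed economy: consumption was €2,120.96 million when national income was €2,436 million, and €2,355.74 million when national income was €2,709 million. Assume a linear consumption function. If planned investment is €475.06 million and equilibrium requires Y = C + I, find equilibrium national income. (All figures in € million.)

MPC = (2355.74 − 2120.96)/(2709 − 2436) = 234.78/273 = 0.86
a = 2120.96 − 0.86(2436) = 26
Equilibrium: Y = 26 + 0.86Y + 475.06
0.14Y = 501.06, so Y = 501.06/0.14 = 3579

Y = 3579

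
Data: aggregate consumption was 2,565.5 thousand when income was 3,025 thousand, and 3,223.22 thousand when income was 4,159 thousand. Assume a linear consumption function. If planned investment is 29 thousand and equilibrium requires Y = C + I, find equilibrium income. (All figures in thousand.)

MPC = (3223.22 − 2565.5)/(4159 − 3025) = 657.72/1134 = 0.58
a = 2565.5 − 0.58(3025) = 811
Equilibrium: Y = 811 + 0.58Y + 29
0.42Y = 840, so Y = 840/0.42 = 2000

Y = 2000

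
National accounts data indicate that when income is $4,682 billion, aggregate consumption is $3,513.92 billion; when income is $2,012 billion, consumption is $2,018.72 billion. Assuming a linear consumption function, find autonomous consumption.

a = 892

MPC = ΔC/ΔY = (3513.92 − 2018.72)/(4682 − 2012) = 1495.2/2670 = 0.56
a = C − MPC·Y = 2018.72 − 0.56(2012) = 2018.72 − 1126.72 = 892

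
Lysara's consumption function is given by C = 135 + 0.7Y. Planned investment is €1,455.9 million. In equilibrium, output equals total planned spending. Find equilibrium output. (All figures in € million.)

Y = 5303

Y = C + I = 135 + 0.7Y + 1455.9
Y − 0.7Y = 1590.9
0.3Y = 1590.9, so Y = 1590.9/0.3 = 5303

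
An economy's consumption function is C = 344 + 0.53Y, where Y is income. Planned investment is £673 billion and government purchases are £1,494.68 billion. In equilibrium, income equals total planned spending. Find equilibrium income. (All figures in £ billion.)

Y = 5344

Y = C + I + G = 344 + 0.53Y + 673 + 1494.68
Y − 0.53Y = 2511.68
0.47Y = 2511.68, so Y = 2511.68/0.47 = 5344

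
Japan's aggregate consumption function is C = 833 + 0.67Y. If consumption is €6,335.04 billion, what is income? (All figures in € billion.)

Y = 8212

833 + 0.67Y = 6335.04
0.67Y = 5502.04, so Y = 5502.04/0.67 = 8212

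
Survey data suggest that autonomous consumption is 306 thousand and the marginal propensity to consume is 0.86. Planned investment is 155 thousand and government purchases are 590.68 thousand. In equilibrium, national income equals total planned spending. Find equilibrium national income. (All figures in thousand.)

Y = C + I + G = 306 + 0.86Y + 155 + 590.68
Y − 0.86Y = 1051.68
0.14Y = 1051.68, so Y = 1051.68/0.14 = 7512

Y = 7512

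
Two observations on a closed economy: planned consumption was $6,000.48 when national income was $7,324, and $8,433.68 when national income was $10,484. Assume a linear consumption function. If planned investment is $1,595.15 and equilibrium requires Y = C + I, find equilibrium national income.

MPC = (8433.68 − 6000.48)/(10484 − 7324) = 2433.2/3160 = 0.77
a = 6000.48 − 0.77(7324) = 361
Equilibrium: Y = 361 + 0.77Y + 1595.15
0.23Y = 1956.15, so Y = 1956.15/0.23 = 8505

Y = 8505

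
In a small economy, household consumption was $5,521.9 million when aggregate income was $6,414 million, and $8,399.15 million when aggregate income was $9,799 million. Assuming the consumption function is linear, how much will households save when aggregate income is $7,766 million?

S = 1094.9

MPC = (8399.15 − 5521.9)/(9799 − 6414) = 2877.25/3385 = 0.85
a = 5521.9 − 0.85(6414) = 5521.9 − 5451.9 = 70
C = 70 + 0.85(7766) = 6671.1
S = 7766 − 6671.1 = 1094.9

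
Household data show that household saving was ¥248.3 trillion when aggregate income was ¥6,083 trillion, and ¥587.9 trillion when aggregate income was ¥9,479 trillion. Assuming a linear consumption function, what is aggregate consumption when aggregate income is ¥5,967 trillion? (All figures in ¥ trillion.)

MPS = ΔS/ΔY = (587.9 − 248.3)/(9479 − 6083) = 339.6/3396 = 0.1
MPC = 1 − MPS = 0.9
Autonomous saving = 248.3 − 0.1(6083) = -360, so a = 360
C = 360 + 0.9(5967) = 360 + 5370.3 = 5730.3

C = 5730.3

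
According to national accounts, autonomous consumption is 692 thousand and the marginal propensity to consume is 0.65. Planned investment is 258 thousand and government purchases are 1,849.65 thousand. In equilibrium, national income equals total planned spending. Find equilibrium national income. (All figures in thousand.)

Y = 7999

Y = C + I + G = 692 + 0.65Y + 258 + 1849.65
Y − 0.65Y = 2799.65
0.35Y = 2799.65, so Y = 2799.65/0.35 = 7999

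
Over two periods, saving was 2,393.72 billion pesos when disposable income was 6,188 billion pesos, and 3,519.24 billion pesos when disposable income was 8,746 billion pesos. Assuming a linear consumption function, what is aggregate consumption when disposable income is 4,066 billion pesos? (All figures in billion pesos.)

MPS = ΔS/ΔY = (3519.24 − 2393.72)/(8746 − 6188) = 1125.52/2558 = 0.44
MPC = 1 − MPS = 0.56
Autonomous saving = 2393.72 − 0.44(6188) = -329, so a = 329
C = 329 + 0.56(4066) = 329 + 2276.96 = 2605.96

C = 2605.96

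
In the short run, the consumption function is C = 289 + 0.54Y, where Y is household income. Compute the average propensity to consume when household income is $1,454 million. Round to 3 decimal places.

C = 289 + 0.54(1454) = 1074.16
APC = C/Y = 1074.16/1454 = 0.739

APC = 0.739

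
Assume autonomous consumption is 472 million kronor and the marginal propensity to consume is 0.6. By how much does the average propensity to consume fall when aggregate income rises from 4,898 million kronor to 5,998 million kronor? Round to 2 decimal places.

ΔAPC = 0.02

At Y = 4898: C = 472 + 0.6(4898) = 3410.8, APC = 3410.8/4898 = 0.696
At Y = 5998: C = 4070.8, APC = 4070.8/5998 = 0.679
Fall in APC = 0.696 − 0.679 = 0.017 ≈ 0.02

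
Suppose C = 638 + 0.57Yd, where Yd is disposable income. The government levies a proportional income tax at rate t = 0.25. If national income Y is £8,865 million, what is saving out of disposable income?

Yd = (1 − 0.25)(8865) = 0.75(8865) = 6648.75
C = 638 + 0.57(6648.75) = 638 + 3789.7875 = 4427.7875
S = Yd − C = 6648.75 − 4427.7875 = 2220.9625

S = 2220.9625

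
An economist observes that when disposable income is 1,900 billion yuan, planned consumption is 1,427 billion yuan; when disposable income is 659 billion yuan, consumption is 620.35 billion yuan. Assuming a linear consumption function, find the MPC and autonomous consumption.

MPC = ΔC/ΔY = (1427 − 620.35)/(1900 − 659) = 806.65/1241 = 0.65
a = C − MPC·Y = 620.35 − 0.65(659) = 620.35 − 428.35 = 192

MPC = 0.65; a = 192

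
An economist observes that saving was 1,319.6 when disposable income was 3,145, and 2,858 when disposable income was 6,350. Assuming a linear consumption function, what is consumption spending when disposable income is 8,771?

MPS = ΔS/ΔY = (2858 − 1319.6)/(6350 − 3145) = 1538.4/3205 = 0.48
MPC = 1 − MPS = 0.52
Autonomous saving = 1319.6 − 0.48(3145) = -190, so a = 190
C = 190 + 0.52(8771) = 190 + 4560.92 = 4750.92

C = 4750.92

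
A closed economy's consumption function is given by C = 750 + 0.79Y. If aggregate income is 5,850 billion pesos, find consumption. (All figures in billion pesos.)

C = 5371.5

C = 750 + 0.79(5850) = 750 + 4621.5 = 5371.5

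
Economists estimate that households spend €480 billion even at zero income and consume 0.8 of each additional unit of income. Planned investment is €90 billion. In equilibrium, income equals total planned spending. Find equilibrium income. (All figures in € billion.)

Y = C + I = 480 + 0.8Y + 90
Y − 0.8Y = 570
0.2Y = 570, so Y = 570/0.2 = 2850

Y = 2850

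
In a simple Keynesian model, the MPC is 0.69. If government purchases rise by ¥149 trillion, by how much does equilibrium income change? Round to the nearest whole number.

ΔY ≈ 481

The multiplier is 1/(1 − MPC) = 1/0.31.
ΔY = 149/0.31 = 480.65 ≈ 481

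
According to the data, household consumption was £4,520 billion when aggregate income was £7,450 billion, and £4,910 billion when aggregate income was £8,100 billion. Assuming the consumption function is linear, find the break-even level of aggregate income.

Y = 125

MPC = (4910 − 4520)/(8100 − 7450) = 390/650 = 0.6
a = 4520 − 0.6(7450) = 4520 − 4470 = 50
Break-even: Y = a/(1−MPC) = 50/0.4 = 125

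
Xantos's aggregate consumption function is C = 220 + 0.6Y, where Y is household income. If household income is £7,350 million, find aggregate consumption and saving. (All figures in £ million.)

C = 4630; S = 2720

C = 220 + 0.6(7350) = 220 + 4410 = 4630
S = Y − C = 7350 − 4630 = 2720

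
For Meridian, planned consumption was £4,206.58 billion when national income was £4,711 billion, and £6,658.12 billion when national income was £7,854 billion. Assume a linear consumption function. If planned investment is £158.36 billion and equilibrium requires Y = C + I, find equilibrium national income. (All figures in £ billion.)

MPC = (6658.12 − 4206.58)/(7854 − 4711) = 2451.54/3143 = 0.78
a = 4206.58 − 0.78(4711) = 532
Equilibrium: Y = 532 + 0.78Y + 158.36
0.22Y = 690.36, so Y = 690.36/0.22 = 3138

Y = 3138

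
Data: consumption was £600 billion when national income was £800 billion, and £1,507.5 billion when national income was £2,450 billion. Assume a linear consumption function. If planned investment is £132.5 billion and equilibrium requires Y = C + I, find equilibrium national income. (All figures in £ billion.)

MPC = (1507.5 − 600)/(2450 − 800) = 907.5/1650 = 0.55
a = 600 − 0.55(800) = 160
Equilibrium: Y = 160 + 0.55Y + 132.5
0.45Y = 292.5, so Y = 292.5/0.45 = 650

Y = 650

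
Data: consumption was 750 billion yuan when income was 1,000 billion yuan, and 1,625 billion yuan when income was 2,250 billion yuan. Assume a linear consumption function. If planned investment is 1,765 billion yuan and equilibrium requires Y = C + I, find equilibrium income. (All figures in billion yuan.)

Y = 6050

MPC = (1625 − 750)/(2250 − 1000) = 875/1250 = 0.7
a = 750 − 0.7(1000) = 50
Equilibrium: Y = 50 + 0.7Y + 1765
0.3Y = 1815, so Y = 1815/0.3 = 6050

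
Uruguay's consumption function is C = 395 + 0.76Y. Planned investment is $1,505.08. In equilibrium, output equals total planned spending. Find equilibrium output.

Y = 7917

Y = C + I = 395 + 0.76Y + 1505.08
Y − 0.76Y = 1900.08
0.24Y = 1900.08, so Y = 1900.08/0.24 = 7917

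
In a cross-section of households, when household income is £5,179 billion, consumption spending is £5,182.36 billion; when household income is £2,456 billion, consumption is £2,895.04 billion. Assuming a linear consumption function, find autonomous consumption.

a = 832

MPC = ΔC/ΔY = (5182.36 − 2895.04)/(5179 − 2456) = 2287.32/2723 = 0.84
a = C − MPC·Y = 2895.04 − 0.84(2456) = 2895.04 − 2063.04 = 832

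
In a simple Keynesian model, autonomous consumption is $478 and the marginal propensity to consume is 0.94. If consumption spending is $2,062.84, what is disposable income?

478 + 0.94Y = 2062.84
0.94Y = 1584.84, so Y = 1584.84/0.94 = 1686

Y = 1686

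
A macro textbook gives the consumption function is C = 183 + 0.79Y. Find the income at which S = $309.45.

Y = 2345

S = Y − C = -183 + 0.21Y
-183 + 0.21Y = 309.45, so 0.21Y = 492.45 and Y = 2345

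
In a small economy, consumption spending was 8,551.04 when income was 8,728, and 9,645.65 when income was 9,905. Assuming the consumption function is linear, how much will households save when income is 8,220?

S = 141.4

MPC = (9645.65 − 8551.04)/(9905 − 8728) = 1094.61/1177 = 0.93
a = 8551.04 − 0.93(8728) = 8551.04 − 8117.04 = 434
C = 434 + 0.93(8220) = 8078.6
S = 8220 − 8078.6 = 141.4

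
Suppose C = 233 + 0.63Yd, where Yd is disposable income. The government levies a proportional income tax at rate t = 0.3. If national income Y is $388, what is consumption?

Yd = (1 − 0.3)(388) = 0.7(388) = 271.6
C = 233 + 0.63(271.6) = 233 + 171.108 = 404.108

C = 404.108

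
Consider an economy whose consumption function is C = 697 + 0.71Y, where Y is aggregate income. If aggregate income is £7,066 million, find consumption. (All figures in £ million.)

C = 5713.86

C = 697 + 0.71(7066) = 697 + 5016.86 = 5713.86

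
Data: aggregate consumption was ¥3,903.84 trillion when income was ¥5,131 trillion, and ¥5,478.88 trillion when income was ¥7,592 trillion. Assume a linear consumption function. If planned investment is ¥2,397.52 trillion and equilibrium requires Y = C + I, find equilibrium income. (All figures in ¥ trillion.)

Y = 8382

MPC = (5478.88 − 3903.84)/(7592 − 5131) = 1575.04/2461 = 0.64
a = 3903.84 − 0.64(5131) = 620
Equilibrium: Y = 620 + 0.64Y + 2397.52
0.36Y = 3017.52, so Y = 3017.52/0.36 = 8382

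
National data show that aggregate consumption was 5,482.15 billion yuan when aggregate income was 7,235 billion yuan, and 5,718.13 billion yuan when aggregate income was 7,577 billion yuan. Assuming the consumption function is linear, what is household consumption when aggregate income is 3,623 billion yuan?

MPC = (5718.13 − 5482.15)/(7577 − 7235) = 235.98/342 = 0.69
a = 5482.15 − 0.69(7235) = 5482.15 − 4992.15 = 490
C = 490 + 0.69(3623) = 490 + 2499.87 = 2989.87

C = 2989.87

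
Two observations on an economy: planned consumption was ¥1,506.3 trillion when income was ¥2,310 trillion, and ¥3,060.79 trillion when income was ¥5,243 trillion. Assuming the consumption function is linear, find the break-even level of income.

MPC = (3060.79 − 1506.3)/(5243 − 2310) = 1554.49/2933 = 0.53
a = 1506.3 − 0.53(2310) = 1506.3 − 1224.3 = 282
Break-even: Y = a/(1−MPC) = 282/0.47 = 600

Y = 600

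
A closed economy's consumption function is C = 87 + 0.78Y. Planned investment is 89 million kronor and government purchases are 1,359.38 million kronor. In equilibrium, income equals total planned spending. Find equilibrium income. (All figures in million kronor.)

Y = 6979

Y = C + I + G = 87 + 0.78Y + 89 + 1359.38
Y − 0.78Y = 1535.38
0.22Y = 1535.38, so Y = 1535.38/0.22 = 6979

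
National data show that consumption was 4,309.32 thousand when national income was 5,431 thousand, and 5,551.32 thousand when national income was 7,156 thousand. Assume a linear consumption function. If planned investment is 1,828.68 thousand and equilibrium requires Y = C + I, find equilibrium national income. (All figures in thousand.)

Y = 7956

MPC = (5551.32 − 4309.32)/(7156 − 5431) = 1242/1725 = 0.72
a = 4309.32 − 0.72(5431) = 399
Equilibrium: Y = 399 + 0.72Y + 1828.68
0.28Y = 2227.68, so Y = 2227.68/0.28 = 7956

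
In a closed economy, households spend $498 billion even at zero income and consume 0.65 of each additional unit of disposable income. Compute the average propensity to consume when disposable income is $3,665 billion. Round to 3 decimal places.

APC = 0.786

C = 498 + 0.65(3665) = 2880.25
APC = C/Y = 2880.25/3665 = 0.786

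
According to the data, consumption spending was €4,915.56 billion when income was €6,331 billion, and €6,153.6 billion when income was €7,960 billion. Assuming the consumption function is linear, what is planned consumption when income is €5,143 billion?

MPC = (6153.6 − 4915.56)/(7960 − 6331) = 1238.04/1629 = 0.76
a = 4915.56 − 0.76(6331) = 4915.56 − 4811.56 = 104
C = 104 + 0.76(5143) = 104 + 3908.68 = 4012.68

C = 4012.68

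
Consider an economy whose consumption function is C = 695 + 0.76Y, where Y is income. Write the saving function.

S = Y − C = Y − (695 + 0.76Y) = -695 + (1 − 0.76)Y

S = -695 + 0.24Y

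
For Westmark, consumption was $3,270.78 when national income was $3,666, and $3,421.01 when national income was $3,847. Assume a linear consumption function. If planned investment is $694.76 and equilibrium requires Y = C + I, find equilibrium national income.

Y = 5428

MPC = (3421.01 − 3270.78)/(3847 − 3666) = 150.23/181 = 0.83
a = 3270.78 − 0.83(3666) = 228
Equilibrium: Y = 228 + 0.83Y + 694.76
0.17Y = 922.76, so Y = 922.76/0.17 = 5428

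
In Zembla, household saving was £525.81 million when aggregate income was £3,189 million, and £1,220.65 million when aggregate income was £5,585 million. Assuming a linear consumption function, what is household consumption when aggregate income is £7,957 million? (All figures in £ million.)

C = 6048.47

MPS = ΔS/ΔY = (1220.65 − 525.81)/(5585 − 3189) = 694.84/2396 = 0.29
MPC = 1 − MPS = 0.71
Autonomous saving = 525.81 − 0.29(3189) = -399, so a = 399
C = 399 + 0.71(7957) = 399 + 5649.47 = 6048.47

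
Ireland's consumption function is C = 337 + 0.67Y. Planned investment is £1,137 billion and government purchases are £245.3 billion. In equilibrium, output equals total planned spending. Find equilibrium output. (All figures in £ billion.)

Y = C + I + G = 337 + 0.67Y + 1137 + 245.3
Y − 0.67Y = 1719.3
0.33Y = 1719.3, so Y = 1719.3/0.33 = 5210

Y = 5210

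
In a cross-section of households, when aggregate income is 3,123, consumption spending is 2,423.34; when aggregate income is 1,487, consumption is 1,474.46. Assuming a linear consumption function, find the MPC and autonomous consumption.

MPC = ΔC/ΔY = (2423.34 − 1474.46)/(3123 − 1487) = 948.88/1636 = 0.58
a = C − MPC·Y = 1474.46 − 0.58(1487) = 1474.46 − 862.46 = 612

MPC = 0.58; a = 612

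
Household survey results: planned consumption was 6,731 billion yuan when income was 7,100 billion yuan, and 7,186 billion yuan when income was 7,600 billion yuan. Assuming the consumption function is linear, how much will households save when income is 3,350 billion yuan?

S = 31.5

MPC = (7186 − 6731)/(7600 − 7100) = 455/500 = 0.91
a = 6731 − 0.91(7100) = 6731 − 6461 = 270
C = 270 + 0.91(3350) = 3318.5
S = 3350 − 3318.5 = 31.5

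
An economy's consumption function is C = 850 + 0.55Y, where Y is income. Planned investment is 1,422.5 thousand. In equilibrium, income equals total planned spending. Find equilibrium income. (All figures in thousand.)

Y = 5050

Y = C + I = 850 + 0.55Y + 1422.5
Y − 0.55Y = 2272.5
0.45Y = 2272.5, so Y = 2272.5/0.45 = 5050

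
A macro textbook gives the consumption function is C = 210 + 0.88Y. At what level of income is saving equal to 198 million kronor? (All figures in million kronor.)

S = Y − C = -210 + 0.12Y
-210 + 0.12Y = 198, so 0.12Y = 408 and Y = 3400

Y = 3400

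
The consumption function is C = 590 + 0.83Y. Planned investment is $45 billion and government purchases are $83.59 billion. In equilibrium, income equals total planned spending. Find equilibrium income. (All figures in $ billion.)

Y = 4227

Y = C + I + G = 590 + 0.83Y + 45 + 83.59
Y − 0.83Y = 718.59
0.17Y = 718.59, so Y = 718.59/0.17 = 4227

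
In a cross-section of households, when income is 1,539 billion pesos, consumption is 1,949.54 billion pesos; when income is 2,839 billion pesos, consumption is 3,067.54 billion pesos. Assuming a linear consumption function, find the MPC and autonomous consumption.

MPC = 0.86; a = 626

MPC = ΔC/ΔY = (3067.54 − 1949.54)/(2839 − 1539) = 1118/1300 = 0.86
a = C − MPC·Y = 1949.54 − 0.86(1539) = 1949.54 − 1323.54 = 626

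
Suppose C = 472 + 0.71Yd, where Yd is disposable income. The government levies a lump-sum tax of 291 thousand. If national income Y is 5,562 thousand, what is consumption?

Yd = Y − T = 5562 − 291 = 5271
C = 472 + 0.71(5271) = 472 + 3742.41 = 4214.41

C = 4214.41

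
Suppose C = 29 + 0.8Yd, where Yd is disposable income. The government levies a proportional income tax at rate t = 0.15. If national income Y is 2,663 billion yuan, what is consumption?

C = 1839.84

Yd = (1 − 0.15)(2663) = 0.85(2663) = 2263.55
C = 29 + 0.8(2263.55) = 29 + 1810.84 = 1839.84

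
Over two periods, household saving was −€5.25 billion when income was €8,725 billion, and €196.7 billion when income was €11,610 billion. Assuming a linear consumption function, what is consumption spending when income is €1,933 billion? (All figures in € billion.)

C = 2413.69

MPS = ΔS/ΔY = (196.7 − (-5.25))/(11610 − 8725) = 201.95/2885 = 0.07
MPC = 1 − MPS = 0.93
Autonomous saving = -5.25 − 0.07(8725) = -616, so a = 616
C = 616 + 0.93(1933) = 616 + 1797.69 = 2413.69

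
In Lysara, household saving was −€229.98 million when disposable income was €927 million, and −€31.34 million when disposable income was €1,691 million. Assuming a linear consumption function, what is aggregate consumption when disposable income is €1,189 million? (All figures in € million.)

C = 1350.86

MPS = ΔS/ΔY = (-31.34 − (-229.98))/(1691 − 927) = 198.64/764 = 0.26
MPC = 1 − MPS = 0.74
Autonomous saving = -229.98 − 0.26(927) = -471, so a = 471
C = 471 + 0.74(1189) = 471 + 879.86 = 1350.86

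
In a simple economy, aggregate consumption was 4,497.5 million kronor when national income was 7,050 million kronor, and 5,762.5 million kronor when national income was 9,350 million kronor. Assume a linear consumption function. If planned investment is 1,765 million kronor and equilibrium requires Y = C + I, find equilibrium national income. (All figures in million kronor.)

MPC = (5762.5 − 4497.5)/(9350 − 7050) = 1265/2300 = 0.55
a = 4497.5 − 0.55(7050) = 620
Equilibrium: Y = 620 + 0.55Y + 1765
0.45Y = 2385, so Y = 2385/0.45 = 5300

Y = 5300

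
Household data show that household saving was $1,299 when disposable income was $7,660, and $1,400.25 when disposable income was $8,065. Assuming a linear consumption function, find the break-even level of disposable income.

MPS = ΔS/ΔY = (1400.25 − 1299)/(8065 − 7660) = 101.25/405 = 0.25
MPC = 1 − MPS = 0.75
From S(7660) = 1299: −a + 0.25(7660) = 1299, so a = 1915 − 1299 = 616
Break-even (S = 0): Y = a/MPS = 616/0.25 = 2464

Y = 2464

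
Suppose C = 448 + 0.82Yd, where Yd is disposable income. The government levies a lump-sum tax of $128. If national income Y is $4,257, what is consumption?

Yd = Y − T = 4257 − 128 = 4129
C = 448 + 0.82(4129) = 448 + 3385.78 = 3833.78

C = 3833.78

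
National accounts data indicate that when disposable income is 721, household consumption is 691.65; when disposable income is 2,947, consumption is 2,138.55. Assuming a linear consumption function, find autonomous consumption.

a = 223

MPC = ΔC/ΔY = (2138.55 − 691.65)/(2947 − 721) = 1446.9/2226 = 0.65
a = C − MPC·Y = 691.65 − 0.65(721) = 691.65 − 468.65 = 223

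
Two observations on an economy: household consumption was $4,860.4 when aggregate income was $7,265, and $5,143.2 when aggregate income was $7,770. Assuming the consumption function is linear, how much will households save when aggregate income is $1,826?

S = 11.44

MPC = (5143.2 − 4860.4)/(7770 − 7265) = 282.8/505 = 0.56
a = 4860.4 − 0.56(7265) = 4860.4 − 4068.4 = 792
C = 792 + 0.56(1826) = 1814.56
S = 1826 − 1814.56 = 11.44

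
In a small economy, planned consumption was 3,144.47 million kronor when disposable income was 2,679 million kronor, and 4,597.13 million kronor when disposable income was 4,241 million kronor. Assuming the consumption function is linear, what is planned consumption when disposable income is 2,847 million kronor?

MPC = (4597.13 − 3144.47)/(4241 − 2679) = 1452.66/1562 = 0.93
a = 3144.47 − 0.93(2679) = 3144.47 − 2491.47 = 653
C = 653 + 0.93(2847) = 653 + 2647.71 = 3300.71

C = 3300.71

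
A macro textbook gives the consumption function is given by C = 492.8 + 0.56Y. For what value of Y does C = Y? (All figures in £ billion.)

Y = 1120

At break-even, C = Y: 492.8 + 0.56Y = Y
0.44Y = 492.8, so Y = 492.8/0.44 = 1120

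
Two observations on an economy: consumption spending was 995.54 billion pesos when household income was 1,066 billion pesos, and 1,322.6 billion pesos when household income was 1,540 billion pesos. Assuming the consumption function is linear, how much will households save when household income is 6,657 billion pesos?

MPC = (1322.6 − 995.54)/(1540 − 1066) = 327.06/474 = 0.69
a = 995.54 − 0.69(1066) = 995.54 − 735.54 = 260
C = 260 + 0.69(6657) = 4853.33
S = 6657 − 4853.33 = 1803.67

S = 1803.67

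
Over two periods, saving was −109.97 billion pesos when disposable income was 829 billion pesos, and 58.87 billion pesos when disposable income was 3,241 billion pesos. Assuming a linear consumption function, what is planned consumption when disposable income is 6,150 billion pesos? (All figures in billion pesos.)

C = 5887.5

MPS = ΔS/ΔY = (58.87 − (-109.97))/(3241 − 829) = 168.84/2412 = 0.07
MPC = 1 − MPS = 0.93
Autonomous saving = -109.97 − 0.07(829) = -168, so a = 168
C = 168 + 0.93(6150) = 168 + 5719.5 = 5887.5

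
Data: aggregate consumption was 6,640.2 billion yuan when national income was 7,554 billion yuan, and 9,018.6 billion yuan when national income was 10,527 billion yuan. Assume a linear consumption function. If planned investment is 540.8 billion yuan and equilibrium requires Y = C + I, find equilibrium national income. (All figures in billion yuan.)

MPC = (9018.6 − 6640.2)/(10527 − 7554) = 2378.4/2973 = 0.8
a = 6640.2 − 0.8(7554) = 597
Equilibrium: Y = 597 + 0.8Y + 540.8
0.2Y = 1137.8, so Y = 1137.8/0.2 = 5689

Y = 5689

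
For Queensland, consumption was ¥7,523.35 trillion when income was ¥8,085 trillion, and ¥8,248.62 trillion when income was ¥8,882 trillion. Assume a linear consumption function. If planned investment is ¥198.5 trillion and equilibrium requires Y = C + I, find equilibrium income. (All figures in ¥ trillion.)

MPC = (8248.62 − 7523.35)/(8882 − 8085) = 725.27/797 = 0.91
a = 7523.35 − 0.91(8085) = 166
Equilibrium: Y = 166 + 0.91Y + 198.5
0.09Y = 364.5, so Y = 364.5/0.09 = 4050

Y = 4050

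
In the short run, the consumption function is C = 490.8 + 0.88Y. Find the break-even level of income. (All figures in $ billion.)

At break-even, C = Y: 490.8 + 0.88Y = Y
0.12Y = 490.8, so Y = 490.8/0.12 = 4090

Y = 4090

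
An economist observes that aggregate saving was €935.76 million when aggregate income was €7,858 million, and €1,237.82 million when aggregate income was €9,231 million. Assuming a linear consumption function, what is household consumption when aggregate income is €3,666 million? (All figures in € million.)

C = 3652.48

MPS = ΔS/ΔY = (1237.82 − 935.76)/(9231 − 7858) = 302.06/1373 = 0.22
MPC = 1 − MPS = 0.78
Autonomous saving = 935.76 − 0.22(7858) = -793, so a = 793
C = 793 + 0.78(3666) = 793 + 2859.48 = 3652.48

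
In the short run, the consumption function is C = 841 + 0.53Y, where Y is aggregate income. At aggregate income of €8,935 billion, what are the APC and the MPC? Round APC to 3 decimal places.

APC = 0.624; MPC = 0.53

MPC = 0.53 (the slope of the consumption function)
C = 841 + 0.53(8935) = 5576.55, so APC = 5576.55/8935 = 0.624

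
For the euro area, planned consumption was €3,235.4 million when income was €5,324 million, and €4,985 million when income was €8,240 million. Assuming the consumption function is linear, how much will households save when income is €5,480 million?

S = 2151

MPC = (4985 − 3235.4)/(8240 − 5324) = 1749.6/2916 = 0.6
a = 3235.4 − 0.6(5324) = 3235.4 − 3194.4 = 41
C = 41 + 0.6(5480) = 3329
S = 5480 − 3329 = 2151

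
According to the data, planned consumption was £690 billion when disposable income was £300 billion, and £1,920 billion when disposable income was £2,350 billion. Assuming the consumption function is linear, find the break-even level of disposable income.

MPC = (1920 − 690)/(2350 − 300) = 1230/2050 = 0.6
a = 690 − 0.6(300) = 690 − 180 = 510
Break-even: Y = a/(1−MPC) = 510/0.4 = 1275

Y = 1275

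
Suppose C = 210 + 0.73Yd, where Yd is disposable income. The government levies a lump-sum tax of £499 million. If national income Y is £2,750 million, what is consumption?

Yd = Y − T = 2750 − 499 = 2251
C = 210 + 0.73(2251) = 210 + 1643.23 = 1853.23

C = 1853.23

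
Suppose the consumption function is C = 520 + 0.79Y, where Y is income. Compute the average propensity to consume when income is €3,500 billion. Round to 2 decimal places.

C = 520 + 0.79(3500) = 3285
APC = C/Y = 3285/3500 = 0.94

APC = 0.94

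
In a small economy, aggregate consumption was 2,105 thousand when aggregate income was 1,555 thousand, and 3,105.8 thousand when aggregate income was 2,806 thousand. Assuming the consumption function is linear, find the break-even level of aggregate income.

Y = 4305

MPC = (3105.8 − 2105)/(2806 − 1555) = 1000.8/1251 = 0.8
a = 2105 − 0.8(1555) = 2105 − 1244 = 861
Break-even: Y = a/(1−MPC) = 861/0.2 = 4305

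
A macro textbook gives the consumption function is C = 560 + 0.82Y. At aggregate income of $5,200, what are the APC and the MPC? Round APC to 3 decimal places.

MPC = 0.82 (the slope of the consumption function)
C = 560 + 0.82(5200) = 4824, so APC = 4824/5200 = 0.928

APC = 0.928; MPC = 0.82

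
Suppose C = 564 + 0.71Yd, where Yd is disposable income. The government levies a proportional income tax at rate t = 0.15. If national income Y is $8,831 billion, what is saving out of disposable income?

S = 1612.8415

Yd = (1 − 0.15)(8831) = 0.85(8831) = 7506.35
C = 564 + 0.71(7506.35) = 564 + 5329.5085 = 5893.5085
S = Yd − C = 7506.35 − 5893.5085 = 1612.8415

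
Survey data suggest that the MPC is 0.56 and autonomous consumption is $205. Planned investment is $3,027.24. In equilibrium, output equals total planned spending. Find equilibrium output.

Y = C + I = 205 + 0.56Y + 3027.24
Y − 0.56Y = 3232.24
0.44Y = 3232.24, so Y = 3232.24/0.44 = 7346

Y = 7346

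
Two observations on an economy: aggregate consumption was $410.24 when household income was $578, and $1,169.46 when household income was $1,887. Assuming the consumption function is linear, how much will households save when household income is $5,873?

S = 2391.66

MPC = (1169.46 − 410.24)/(1887 − 578) = 759.22/1309 = 0.58
a = 410.24 − 0.58(578) = 410.24 − 335.24 = 75
C = 75 + 0.58(5873) = 3481.34
S = 5873 − 3481.34 = 2391.66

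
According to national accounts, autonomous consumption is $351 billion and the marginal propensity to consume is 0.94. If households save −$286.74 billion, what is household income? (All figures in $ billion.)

Y = 1071

S = Y − C = -351 + 0.06Y
-351 + 0.06Y = -286.74, so 0.06Y = 64.26 and Y = 1071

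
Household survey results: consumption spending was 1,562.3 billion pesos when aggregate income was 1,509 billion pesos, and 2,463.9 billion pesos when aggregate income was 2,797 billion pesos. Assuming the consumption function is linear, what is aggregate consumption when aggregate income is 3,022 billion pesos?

C = 2621.4

MPC = (2463.9 − 1562.3)/(2797 − 1509) = 901.6/1288 = 0.7
a = 1562.3 − 0.7(1509) = 1562.3 − 1056.3 = 506
C = 506 + 0.7(3022) = 506 + 2115.4 = 2621.4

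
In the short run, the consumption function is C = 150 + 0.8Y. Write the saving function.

S = -150 + 0.2Y

S = Y − C = Y − (150 + 0.8Y) = -150 + (1 − 0.8)Y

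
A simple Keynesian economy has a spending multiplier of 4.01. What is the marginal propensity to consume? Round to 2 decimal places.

k = 1/(1 − MPC), so 1 − MPC = 1/k = 1/4.01 = 0.2494
MPC = 1 − 0.2494 = 0.75

MPC = 0.75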